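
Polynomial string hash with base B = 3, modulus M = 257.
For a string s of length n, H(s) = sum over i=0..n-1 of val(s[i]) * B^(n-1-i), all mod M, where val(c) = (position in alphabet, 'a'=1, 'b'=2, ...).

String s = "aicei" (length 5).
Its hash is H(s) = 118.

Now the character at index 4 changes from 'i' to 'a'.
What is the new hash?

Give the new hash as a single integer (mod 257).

Answer: 110

Derivation:
val('i') = 9, val('a') = 1
Position k = 4, exponent = n-1-k = 0
B^0 mod M = 3^0 mod 257 = 1
Delta = (1 - 9) * 1 mod 257 = 249
New hash = (118 + 249) mod 257 = 110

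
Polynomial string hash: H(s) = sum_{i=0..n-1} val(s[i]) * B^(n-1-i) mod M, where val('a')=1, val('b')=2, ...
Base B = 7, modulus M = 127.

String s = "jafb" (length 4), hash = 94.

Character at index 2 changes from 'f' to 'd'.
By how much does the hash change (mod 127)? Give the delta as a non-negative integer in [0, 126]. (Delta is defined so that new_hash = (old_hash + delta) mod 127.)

Delta formula: (val(new) - val(old)) * B^(n-1-k) mod M
  val('d') - val('f') = 4 - 6 = -2
  B^(n-1-k) = 7^1 mod 127 = 7
  Delta = -2 * 7 mod 127 = 113

Answer: 113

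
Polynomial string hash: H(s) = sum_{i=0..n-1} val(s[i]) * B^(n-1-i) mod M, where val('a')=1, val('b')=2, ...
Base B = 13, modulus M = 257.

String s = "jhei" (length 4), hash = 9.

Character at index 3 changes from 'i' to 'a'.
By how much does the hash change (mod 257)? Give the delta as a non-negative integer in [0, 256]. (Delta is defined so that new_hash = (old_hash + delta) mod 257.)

Delta formula: (val(new) - val(old)) * B^(n-1-k) mod M
  val('a') - val('i') = 1 - 9 = -8
  B^(n-1-k) = 13^0 mod 257 = 1
  Delta = -8 * 1 mod 257 = 249

Answer: 249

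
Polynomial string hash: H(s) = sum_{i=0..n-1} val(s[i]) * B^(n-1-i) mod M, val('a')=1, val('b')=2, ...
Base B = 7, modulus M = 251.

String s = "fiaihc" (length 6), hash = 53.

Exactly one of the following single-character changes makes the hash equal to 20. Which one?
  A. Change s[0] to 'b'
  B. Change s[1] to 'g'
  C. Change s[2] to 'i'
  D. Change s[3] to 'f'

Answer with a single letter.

Option A: s[0]='f'->'b', delta=(2-6)*7^5 mod 251 = 40, hash=53+40 mod 251 = 93
Option B: s[1]='i'->'g', delta=(7-9)*7^4 mod 251 = 218, hash=53+218 mod 251 = 20 <-- target
Option C: s[2]='a'->'i', delta=(9-1)*7^3 mod 251 = 234, hash=53+234 mod 251 = 36
Option D: s[3]='i'->'f', delta=(6-9)*7^2 mod 251 = 104, hash=53+104 mod 251 = 157

Answer: B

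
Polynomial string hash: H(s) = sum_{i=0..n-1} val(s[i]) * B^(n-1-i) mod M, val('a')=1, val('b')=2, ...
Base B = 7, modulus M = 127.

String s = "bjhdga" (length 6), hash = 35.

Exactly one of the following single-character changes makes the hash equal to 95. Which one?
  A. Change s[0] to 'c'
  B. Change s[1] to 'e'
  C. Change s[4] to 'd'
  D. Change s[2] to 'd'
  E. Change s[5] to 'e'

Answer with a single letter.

Option A: s[0]='b'->'c', delta=(3-2)*7^5 mod 127 = 43, hash=35+43 mod 127 = 78
Option B: s[1]='j'->'e', delta=(5-10)*7^4 mod 127 = 60, hash=35+60 mod 127 = 95 <-- target
Option C: s[4]='g'->'d', delta=(4-7)*7^1 mod 127 = 106, hash=35+106 mod 127 = 14
Option D: s[2]='h'->'d', delta=(4-8)*7^3 mod 127 = 25, hash=35+25 mod 127 = 60
Option E: s[5]='a'->'e', delta=(5-1)*7^0 mod 127 = 4, hash=35+4 mod 127 = 39

Answer: B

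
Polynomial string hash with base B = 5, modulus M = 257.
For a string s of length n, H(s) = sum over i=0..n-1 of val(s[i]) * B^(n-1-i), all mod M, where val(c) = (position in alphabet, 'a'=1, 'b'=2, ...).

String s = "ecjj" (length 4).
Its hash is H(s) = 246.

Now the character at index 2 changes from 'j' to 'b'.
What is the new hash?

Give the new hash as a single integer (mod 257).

Answer: 206

Derivation:
val('j') = 10, val('b') = 2
Position k = 2, exponent = n-1-k = 1
B^1 mod M = 5^1 mod 257 = 5
Delta = (2 - 10) * 5 mod 257 = 217
New hash = (246 + 217) mod 257 = 206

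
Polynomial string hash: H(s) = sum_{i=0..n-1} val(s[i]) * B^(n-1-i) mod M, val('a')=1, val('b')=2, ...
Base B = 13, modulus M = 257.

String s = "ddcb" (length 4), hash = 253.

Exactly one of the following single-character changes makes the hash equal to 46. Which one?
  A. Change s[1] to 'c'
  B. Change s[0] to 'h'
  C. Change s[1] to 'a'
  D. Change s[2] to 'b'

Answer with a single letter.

Option A: s[1]='d'->'c', delta=(3-4)*13^2 mod 257 = 88, hash=253+88 mod 257 = 84
Option B: s[0]='d'->'h', delta=(8-4)*13^3 mod 257 = 50, hash=253+50 mod 257 = 46 <-- target
Option C: s[1]='d'->'a', delta=(1-4)*13^2 mod 257 = 7, hash=253+7 mod 257 = 3
Option D: s[2]='c'->'b', delta=(2-3)*13^1 mod 257 = 244, hash=253+244 mod 257 = 240

Answer: B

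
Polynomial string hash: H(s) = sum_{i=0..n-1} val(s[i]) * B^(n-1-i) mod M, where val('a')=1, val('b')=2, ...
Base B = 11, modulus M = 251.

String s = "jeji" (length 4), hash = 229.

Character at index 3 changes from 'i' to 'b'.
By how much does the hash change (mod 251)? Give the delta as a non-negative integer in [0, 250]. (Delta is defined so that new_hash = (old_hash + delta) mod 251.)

Answer: 244

Derivation:
Delta formula: (val(new) - val(old)) * B^(n-1-k) mod M
  val('b') - val('i') = 2 - 9 = -7
  B^(n-1-k) = 11^0 mod 251 = 1
  Delta = -7 * 1 mod 251 = 244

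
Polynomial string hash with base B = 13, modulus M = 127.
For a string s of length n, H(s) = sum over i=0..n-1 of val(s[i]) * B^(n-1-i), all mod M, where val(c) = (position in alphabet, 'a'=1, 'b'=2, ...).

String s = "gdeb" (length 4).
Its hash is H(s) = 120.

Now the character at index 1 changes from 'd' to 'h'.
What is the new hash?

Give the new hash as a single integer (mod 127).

Answer: 34

Derivation:
val('d') = 4, val('h') = 8
Position k = 1, exponent = n-1-k = 2
B^2 mod M = 13^2 mod 127 = 42
Delta = (8 - 4) * 42 mod 127 = 41
New hash = (120 + 41) mod 127 = 34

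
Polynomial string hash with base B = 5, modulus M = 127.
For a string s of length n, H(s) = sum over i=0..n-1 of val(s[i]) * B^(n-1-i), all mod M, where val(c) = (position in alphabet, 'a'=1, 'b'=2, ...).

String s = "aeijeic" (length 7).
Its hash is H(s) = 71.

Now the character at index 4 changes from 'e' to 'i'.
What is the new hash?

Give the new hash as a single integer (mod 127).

Answer: 44

Derivation:
val('e') = 5, val('i') = 9
Position k = 4, exponent = n-1-k = 2
B^2 mod M = 5^2 mod 127 = 25
Delta = (9 - 5) * 25 mod 127 = 100
New hash = (71 + 100) mod 127 = 44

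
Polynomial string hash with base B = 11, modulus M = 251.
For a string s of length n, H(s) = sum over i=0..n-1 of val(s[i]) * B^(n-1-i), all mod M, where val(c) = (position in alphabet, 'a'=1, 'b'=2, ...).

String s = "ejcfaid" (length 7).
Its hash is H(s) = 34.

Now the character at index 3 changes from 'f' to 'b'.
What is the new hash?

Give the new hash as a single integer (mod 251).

val('f') = 6, val('b') = 2
Position k = 3, exponent = n-1-k = 3
B^3 mod M = 11^3 mod 251 = 76
Delta = (2 - 6) * 76 mod 251 = 198
New hash = (34 + 198) mod 251 = 232

Answer: 232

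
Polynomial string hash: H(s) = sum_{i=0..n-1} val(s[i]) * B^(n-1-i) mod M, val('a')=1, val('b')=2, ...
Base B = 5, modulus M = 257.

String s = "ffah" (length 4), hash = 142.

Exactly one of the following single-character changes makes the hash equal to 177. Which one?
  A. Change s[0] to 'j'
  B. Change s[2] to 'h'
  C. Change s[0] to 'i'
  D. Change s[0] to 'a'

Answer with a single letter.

Answer: B

Derivation:
Option A: s[0]='f'->'j', delta=(10-6)*5^3 mod 257 = 243, hash=142+243 mod 257 = 128
Option B: s[2]='a'->'h', delta=(8-1)*5^1 mod 257 = 35, hash=142+35 mod 257 = 177 <-- target
Option C: s[0]='f'->'i', delta=(9-6)*5^3 mod 257 = 118, hash=142+118 mod 257 = 3
Option D: s[0]='f'->'a', delta=(1-6)*5^3 mod 257 = 146, hash=142+146 mod 257 = 31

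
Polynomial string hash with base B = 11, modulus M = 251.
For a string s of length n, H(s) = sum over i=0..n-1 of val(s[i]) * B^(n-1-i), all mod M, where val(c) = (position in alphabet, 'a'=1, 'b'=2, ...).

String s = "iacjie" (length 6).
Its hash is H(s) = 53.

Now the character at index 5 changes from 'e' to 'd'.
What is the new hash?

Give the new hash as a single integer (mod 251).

Answer: 52

Derivation:
val('e') = 5, val('d') = 4
Position k = 5, exponent = n-1-k = 0
B^0 mod M = 11^0 mod 251 = 1
Delta = (4 - 5) * 1 mod 251 = 250
New hash = (53 + 250) mod 251 = 52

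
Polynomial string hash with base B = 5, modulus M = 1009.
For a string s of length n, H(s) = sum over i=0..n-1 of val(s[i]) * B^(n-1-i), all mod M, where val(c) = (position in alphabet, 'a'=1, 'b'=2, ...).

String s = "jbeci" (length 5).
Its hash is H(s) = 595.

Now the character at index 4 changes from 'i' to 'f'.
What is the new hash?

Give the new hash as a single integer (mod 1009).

Answer: 592

Derivation:
val('i') = 9, val('f') = 6
Position k = 4, exponent = n-1-k = 0
B^0 mod M = 5^0 mod 1009 = 1
Delta = (6 - 9) * 1 mod 1009 = 1006
New hash = (595 + 1006) mod 1009 = 592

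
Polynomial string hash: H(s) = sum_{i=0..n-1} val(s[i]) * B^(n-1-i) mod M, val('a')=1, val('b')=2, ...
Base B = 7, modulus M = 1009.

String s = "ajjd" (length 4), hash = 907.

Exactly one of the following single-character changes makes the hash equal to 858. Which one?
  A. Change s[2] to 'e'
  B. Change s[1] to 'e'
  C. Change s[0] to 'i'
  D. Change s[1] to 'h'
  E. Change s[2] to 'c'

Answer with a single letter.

Answer: E

Derivation:
Option A: s[2]='j'->'e', delta=(5-10)*7^1 mod 1009 = 974, hash=907+974 mod 1009 = 872
Option B: s[1]='j'->'e', delta=(5-10)*7^2 mod 1009 = 764, hash=907+764 mod 1009 = 662
Option C: s[0]='a'->'i', delta=(9-1)*7^3 mod 1009 = 726, hash=907+726 mod 1009 = 624
Option D: s[1]='j'->'h', delta=(8-10)*7^2 mod 1009 = 911, hash=907+911 mod 1009 = 809
Option E: s[2]='j'->'c', delta=(3-10)*7^1 mod 1009 = 960, hash=907+960 mod 1009 = 858 <-- target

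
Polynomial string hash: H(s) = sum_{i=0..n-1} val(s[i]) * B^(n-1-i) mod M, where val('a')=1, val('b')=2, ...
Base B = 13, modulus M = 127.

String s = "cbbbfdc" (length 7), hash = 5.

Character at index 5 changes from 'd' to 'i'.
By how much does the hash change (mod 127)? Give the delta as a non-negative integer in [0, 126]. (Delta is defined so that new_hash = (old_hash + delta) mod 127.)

Delta formula: (val(new) - val(old)) * B^(n-1-k) mod M
  val('i') - val('d') = 9 - 4 = 5
  B^(n-1-k) = 13^1 mod 127 = 13
  Delta = 5 * 13 mod 127 = 65

Answer: 65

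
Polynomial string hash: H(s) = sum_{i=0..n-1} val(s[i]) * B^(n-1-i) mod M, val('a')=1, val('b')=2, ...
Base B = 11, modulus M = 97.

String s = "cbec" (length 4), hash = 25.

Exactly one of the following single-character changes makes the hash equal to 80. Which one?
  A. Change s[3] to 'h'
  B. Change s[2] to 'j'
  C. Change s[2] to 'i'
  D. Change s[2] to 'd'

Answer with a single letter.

Option A: s[3]='c'->'h', delta=(8-3)*11^0 mod 97 = 5, hash=25+5 mod 97 = 30
Option B: s[2]='e'->'j', delta=(10-5)*11^1 mod 97 = 55, hash=25+55 mod 97 = 80 <-- target
Option C: s[2]='e'->'i', delta=(9-5)*11^1 mod 97 = 44, hash=25+44 mod 97 = 69
Option D: s[2]='e'->'d', delta=(4-5)*11^1 mod 97 = 86, hash=25+86 mod 97 = 14

Answer: B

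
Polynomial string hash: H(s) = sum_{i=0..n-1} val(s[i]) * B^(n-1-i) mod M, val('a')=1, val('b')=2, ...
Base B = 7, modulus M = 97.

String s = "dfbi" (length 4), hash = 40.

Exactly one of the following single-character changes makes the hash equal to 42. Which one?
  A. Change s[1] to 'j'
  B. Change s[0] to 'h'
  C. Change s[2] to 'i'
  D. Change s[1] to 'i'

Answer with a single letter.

Answer: A

Derivation:
Option A: s[1]='f'->'j', delta=(10-6)*7^2 mod 97 = 2, hash=40+2 mod 97 = 42 <-- target
Option B: s[0]='d'->'h', delta=(8-4)*7^3 mod 97 = 14, hash=40+14 mod 97 = 54
Option C: s[2]='b'->'i', delta=(9-2)*7^1 mod 97 = 49, hash=40+49 mod 97 = 89
Option D: s[1]='f'->'i', delta=(9-6)*7^2 mod 97 = 50, hash=40+50 mod 97 = 90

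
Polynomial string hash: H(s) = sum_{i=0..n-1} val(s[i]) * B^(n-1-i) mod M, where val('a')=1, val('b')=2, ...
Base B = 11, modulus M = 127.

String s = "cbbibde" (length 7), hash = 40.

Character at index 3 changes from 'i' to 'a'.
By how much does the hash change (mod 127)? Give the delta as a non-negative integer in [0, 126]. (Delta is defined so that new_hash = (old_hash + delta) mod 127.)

Delta formula: (val(new) - val(old)) * B^(n-1-k) mod M
  val('a') - val('i') = 1 - 9 = -8
  B^(n-1-k) = 11^3 mod 127 = 61
  Delta = -8 * 61 mod 127 = 20

Answer: 20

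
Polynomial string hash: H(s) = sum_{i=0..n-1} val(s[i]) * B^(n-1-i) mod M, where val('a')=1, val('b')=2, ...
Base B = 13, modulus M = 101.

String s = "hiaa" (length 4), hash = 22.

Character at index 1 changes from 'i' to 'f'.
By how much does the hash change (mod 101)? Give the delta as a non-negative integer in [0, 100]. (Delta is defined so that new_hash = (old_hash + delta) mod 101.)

Delta formula: (val(new) - val(old)) * B^(n-1-k) mod M
  val('f') - val('i') = 6 - 9 = -3
  B^(n-1-k) = 13^2 mod 101 = 68
  Delta = -3 * 68 mod 101 = 99

Answer: 99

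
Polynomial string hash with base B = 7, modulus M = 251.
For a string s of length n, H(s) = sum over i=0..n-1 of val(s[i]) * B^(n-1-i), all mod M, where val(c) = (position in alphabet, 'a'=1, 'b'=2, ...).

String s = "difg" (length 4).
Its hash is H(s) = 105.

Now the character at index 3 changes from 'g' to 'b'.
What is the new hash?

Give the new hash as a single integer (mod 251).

val('g') = 7, val('b') = 2
Position k = 3, exponent = n-1-k = 0
B^0 mod M = 7^0 mod 251 = 1
Delta = (2 - 7) * 1 mod 251 = 246
New hash = (105 + 246) mod 251 = 100

Answer: 100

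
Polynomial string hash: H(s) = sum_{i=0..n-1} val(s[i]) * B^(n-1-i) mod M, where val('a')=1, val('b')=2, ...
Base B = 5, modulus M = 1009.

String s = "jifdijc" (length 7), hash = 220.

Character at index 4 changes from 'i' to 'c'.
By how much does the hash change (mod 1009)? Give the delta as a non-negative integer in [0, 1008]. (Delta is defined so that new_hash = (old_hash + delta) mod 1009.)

Answer: 859

Derivation:
Delta formula: (val(new) - val(old)) * B^(n-1-k) mod M
  val('c') - val('i') = 3 - 9 = -6
  B^(n-1-k) = 5^2 mod 1009 = 25
  Delta = -6 * 25 mod 1009 = 859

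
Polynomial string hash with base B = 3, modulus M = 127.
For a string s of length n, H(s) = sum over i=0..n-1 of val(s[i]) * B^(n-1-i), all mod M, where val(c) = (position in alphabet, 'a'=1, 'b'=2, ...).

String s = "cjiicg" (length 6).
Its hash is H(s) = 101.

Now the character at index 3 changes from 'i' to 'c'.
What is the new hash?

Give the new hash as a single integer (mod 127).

Answer: 47

Derivation:
val('i') = 9, val('c') = 3
Position k = 3, exponent = n-1-k = 2
B^2 mod M = 3^2 mod 127 = 9
Delta = (3 - 9) * 9 mod 127 = 73
New hash = (101 + 73) mod 127 = 47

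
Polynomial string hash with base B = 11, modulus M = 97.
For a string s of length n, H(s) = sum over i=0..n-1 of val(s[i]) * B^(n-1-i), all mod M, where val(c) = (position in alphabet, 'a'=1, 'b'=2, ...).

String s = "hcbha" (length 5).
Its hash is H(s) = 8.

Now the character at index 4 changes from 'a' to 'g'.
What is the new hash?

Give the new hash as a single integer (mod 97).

val('a') = 1, val('g') = 7
Position k = 4, exponent = n-1-k = 0
B^0 mod M = 11^0 mod 97 = 1
Delta = (7 - 1) * 1 mod 97 = 6
New hash = (8 + 6) mod 97 = 14

Answer: 14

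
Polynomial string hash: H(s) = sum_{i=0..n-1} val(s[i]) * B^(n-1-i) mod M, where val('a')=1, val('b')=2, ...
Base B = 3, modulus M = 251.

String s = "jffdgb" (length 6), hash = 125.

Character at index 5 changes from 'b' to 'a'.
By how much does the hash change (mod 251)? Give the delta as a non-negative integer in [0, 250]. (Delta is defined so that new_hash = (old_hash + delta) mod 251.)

Answer: 250

Derivation:
Delta formula: (val(new) - val(old)) * B^(n-1-k) mod M
  val('a') - val('b') = 1 - 2 = -1
  B^(n-1-k) = 3^0 mod 251 = 1
  Delta = -1 * 1 mod 251 = 250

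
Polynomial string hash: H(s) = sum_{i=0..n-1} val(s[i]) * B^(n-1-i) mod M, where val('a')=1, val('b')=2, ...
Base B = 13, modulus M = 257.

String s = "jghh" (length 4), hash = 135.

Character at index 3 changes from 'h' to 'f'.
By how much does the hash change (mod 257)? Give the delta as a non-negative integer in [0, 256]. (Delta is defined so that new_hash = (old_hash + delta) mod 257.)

Answer: 255

Derivation:
Delta formula: (val(new) - val(old)) * B^(n-1-k) mod M
  val('f') - val('h') = 6 - 8 = -2
  B^(n-1-k) = 13^0 mod 257 = 1
  Delta = -2 * 1 mod 257 = 255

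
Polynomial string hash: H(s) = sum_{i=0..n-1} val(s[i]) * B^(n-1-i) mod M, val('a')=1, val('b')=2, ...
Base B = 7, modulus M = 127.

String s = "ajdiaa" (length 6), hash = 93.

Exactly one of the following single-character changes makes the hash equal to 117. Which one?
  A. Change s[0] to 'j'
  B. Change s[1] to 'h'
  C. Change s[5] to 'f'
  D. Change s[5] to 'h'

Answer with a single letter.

Option A: s[0]='a'->'j', delta=(10-1)*7^5 mod 127 = 6, hash=93+6 mod 127 = 99
Option B: s[1]='j'->'h', delta=(8-10)*7^4 mod 127 = 24, hash=93+24 mod 127 = 117 <-- target
Option C: s[5]='a'->'f', delta=(6-1)*7^0 mod 127 = 5, hash=93+5 mod 127 = 98
Option D: s[5]='a'->'h', delta=(8-1)*7^0 mod 127 = 7, hash=93+7 mod 127 = 100

Answer: B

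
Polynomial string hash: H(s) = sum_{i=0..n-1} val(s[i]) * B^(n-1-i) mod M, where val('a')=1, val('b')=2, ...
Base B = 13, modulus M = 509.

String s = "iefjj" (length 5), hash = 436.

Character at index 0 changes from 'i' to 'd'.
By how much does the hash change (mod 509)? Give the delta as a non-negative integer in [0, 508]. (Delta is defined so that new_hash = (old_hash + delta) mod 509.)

Delta formula: (val(new) - val(old)) * B^(n-1-k) mod M
  val('d') - val('i') = 4 - 9 = -5
  B^(n-1-k) = 13^4 mod 509 = 57
  Delta = -5 * 57 mod 509 = 224

Answer: 224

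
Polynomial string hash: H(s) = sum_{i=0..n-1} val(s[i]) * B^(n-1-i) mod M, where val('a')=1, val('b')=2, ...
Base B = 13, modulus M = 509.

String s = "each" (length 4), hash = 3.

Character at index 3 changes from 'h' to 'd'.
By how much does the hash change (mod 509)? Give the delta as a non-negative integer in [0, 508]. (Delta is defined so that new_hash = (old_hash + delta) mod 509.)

Delta formula: (val(new) - val(old)) * B^(n-1-k) mod M
  val('d') - val('h') = 4 - 8 = -4
  B^(n-1-k) = 13^0 mod 509 = 1
  Delta = -4 * 1 mod 509 = 505

Answer: 505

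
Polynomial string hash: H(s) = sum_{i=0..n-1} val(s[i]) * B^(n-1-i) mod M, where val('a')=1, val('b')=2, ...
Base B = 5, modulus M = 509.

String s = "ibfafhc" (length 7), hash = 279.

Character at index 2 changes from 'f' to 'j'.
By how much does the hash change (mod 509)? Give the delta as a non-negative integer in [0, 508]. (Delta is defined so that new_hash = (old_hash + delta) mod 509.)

Answer: 464

Derivation:
Delta formula: (val(new) - val(old)) * B^(n-1-k) mod M
  val('j') - val('f') = 10 - 6 = 4
  B^(n-1-k) = 5^4 mod 509 = 116
  Delta = 4 * 116 mod 509 = 464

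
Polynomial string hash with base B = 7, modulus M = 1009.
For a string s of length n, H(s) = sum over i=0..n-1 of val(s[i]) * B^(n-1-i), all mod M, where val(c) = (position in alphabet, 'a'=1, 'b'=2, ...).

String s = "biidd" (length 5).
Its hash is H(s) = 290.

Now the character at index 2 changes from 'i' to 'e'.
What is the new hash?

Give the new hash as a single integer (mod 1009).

val('i') = 9, val('e') = 5
Position k = 2, exponent = n-1-k = 2
B^2 mod M = 7^2 mod 1009 = 49
Delta = (5 - 9) * 49 mod 1009 = 813
New hash = (290 + 813) mod 1009 = 94

Answer: 94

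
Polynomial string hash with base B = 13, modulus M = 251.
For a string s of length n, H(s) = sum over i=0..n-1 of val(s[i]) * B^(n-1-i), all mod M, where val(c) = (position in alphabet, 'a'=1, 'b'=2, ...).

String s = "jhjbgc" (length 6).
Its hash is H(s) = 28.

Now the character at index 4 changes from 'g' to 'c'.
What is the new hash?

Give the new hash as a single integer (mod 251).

Answer: 227

Derivation:
val('g') = 7, val('c') = 3
Position k = 4, exponent = n-1-k = 1
B^1 mod M = 13^1 mod 251 = 13
Delta = (3 - 7) * 13 mod 251 = 199
New hash = (28 + 199) mod 251 = 227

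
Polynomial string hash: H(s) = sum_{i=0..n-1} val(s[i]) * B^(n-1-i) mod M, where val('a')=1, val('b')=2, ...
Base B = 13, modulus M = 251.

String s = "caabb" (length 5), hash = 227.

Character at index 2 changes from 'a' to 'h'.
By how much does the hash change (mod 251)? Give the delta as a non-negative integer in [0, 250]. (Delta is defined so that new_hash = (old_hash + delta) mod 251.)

Delta formula: (val(new) - val(old)) * B^(n-1-k) mod M
  val('h') - val('a') = 8 - 1 = 7
  B^(n-1-k) = 13^2 mod 251 = 169
  Delta = 7 * 169 mod 251 = 179

Answer: 179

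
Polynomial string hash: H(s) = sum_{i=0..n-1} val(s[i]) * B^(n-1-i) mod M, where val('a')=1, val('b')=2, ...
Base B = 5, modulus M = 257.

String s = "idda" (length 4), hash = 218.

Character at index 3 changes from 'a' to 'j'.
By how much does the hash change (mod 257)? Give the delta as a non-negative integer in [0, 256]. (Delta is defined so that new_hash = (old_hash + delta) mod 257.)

Answer: 9

Derivation:
Delta formula: (val(new) - val(old)) * B^(n-1-k) mod M
  val('j') - val('a') = 10 - 1 = 9
  B^(n-1-k) = 5^0 mod 257 = 1
  Delta = 9 * 1 mod 257 = 9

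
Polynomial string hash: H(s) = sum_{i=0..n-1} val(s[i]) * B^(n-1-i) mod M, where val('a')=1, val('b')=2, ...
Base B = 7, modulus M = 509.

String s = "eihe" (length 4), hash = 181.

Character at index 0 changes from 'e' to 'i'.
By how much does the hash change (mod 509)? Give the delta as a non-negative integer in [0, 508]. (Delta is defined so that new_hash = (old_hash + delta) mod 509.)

Delta formula: (val(new) - val(old)) * B^(n-1-k) mod M
  val('i') - val('e') = 9 - 5 = 4
  B^(n-1-k) = 7^3 mod 509 = 343
  Delta = 4 * 343 mod 509 = 354

Answer: 354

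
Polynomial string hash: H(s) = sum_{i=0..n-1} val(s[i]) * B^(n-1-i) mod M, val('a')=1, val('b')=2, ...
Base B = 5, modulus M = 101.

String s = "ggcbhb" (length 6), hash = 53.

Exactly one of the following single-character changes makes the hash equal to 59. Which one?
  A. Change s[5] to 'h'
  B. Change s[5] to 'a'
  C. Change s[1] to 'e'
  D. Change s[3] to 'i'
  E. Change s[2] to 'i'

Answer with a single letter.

Answer: A

Derivation:
Option A: s[5]='b'->'h', delta=(8-2)*5^0 mod 101 = 6, hash=53+6 mod 101 = 59 <-- target
Option B: s[5]='b'->'a', delta=(1-2)*5^0 mod 101 = 100, hash=53+100 mod 101 = 52
Option C: s[1]='g'->'e', delta=(5-7)*5^4 mod 101 = 63, hash=53+63 mod 101 = 15
Option D: s[3]='b'->'i', delta=(9-2)*5^2 mod 101 = 74, hash=53+74 mod 101 = 26
Option E: s[2]='c'->'i', delta=(9-3)*5^3 mod 101 = 43, hash=53+43 mod 101 = 96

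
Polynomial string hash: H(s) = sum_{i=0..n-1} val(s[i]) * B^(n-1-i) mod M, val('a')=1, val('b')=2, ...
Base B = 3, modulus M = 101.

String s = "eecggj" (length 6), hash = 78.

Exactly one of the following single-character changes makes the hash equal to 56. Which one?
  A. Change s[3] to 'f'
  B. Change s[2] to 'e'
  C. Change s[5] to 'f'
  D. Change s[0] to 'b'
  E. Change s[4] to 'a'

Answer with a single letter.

Answer: D

Derivation:
Option A: s[3]='g'->'f', delta=(6-7)*3^2 mod 101 = 92, hash=78+92 mod 101 = 69
Option B: s[2]='c'->'e', delta=(5-3)*3^3 mod 101 = 54, hash=78+54 mod 101 = 31
Option C: s[5]='j'->'f', delta=(6-10)*3^0 mod 101 = 97, hash=78+97 mod 101 = 74
Option D: s[0]='e'->'b', delta=(2-5)*3^5 mod 101 = 79, hash=78+79 mod 101 = 56 <-- target
Option E: s[4]='g'->'a', delta=(1-7)*3^1 mod 101 = 83, hash=78+83 mod 101 = 60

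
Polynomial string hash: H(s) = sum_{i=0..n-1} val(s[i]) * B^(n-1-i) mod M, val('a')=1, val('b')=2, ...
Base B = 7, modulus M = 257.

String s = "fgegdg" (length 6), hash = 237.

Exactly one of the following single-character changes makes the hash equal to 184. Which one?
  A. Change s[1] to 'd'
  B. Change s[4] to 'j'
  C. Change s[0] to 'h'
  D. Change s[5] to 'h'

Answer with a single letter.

Answer: C

Derivation:
Option A: s[1]='g'->'d', delta=(4-7)*7^4 mod 257 = 250, hash=237+250 mod 257 = 230
Option B: s[4]='d'->'j', delta=(10-4)*7^1 mod 257 = 42, hash=237+42 mod 257 = 22
Option C: s[0]='f'->'h', delta=(8-6)*7^5 mod 257 = 204, hash=237+204 mod 257 = 184 <-- target
Option D: s[5]='g'->'h', delta=(8-7)*7^0 mod 257 = 1, hash=237+1 mod 257 = 238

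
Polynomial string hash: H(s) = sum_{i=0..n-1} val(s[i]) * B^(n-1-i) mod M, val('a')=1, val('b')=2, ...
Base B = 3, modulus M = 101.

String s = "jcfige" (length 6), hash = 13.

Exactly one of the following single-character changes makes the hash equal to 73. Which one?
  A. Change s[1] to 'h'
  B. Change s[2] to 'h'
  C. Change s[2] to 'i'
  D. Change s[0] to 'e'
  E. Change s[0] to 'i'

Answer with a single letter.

Answer: E

Derivation:
Option A: s[1]='c'->'h', delta=(8-3)*3^4 mod 101 = 1, hash=13+1 mod 101 = 14
Option B: s[2]='f'->'h', delta=(8-6)*3^3 mod 101 = 54, hash=13+54 mod 101 = 67
Option C: s[2]='f'->'i', delta=(9-6)*3^3 mod 101 = 81, hash=13+81 mod 101 = 94
Option D: s[0]='j'->'e', delta=(5-10)*3^5 mod 101 = 98, hash=13+98 mod 101 = 10
Option E: s[0]='j'->'i', delta=(9-10)*3^5 mod 101 = 60, hash=13+60 mod 101 = 73 <-- target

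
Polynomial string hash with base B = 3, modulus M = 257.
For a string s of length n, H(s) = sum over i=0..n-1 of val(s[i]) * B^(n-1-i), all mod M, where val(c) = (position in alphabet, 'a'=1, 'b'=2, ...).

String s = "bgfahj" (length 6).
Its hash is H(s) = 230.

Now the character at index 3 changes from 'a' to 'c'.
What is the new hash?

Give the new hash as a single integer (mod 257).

Answer: 248

Derivation:
val('a') = 1, val('c') = 3
Position k = 3, exponent = n-1-k = 2
B^2 mod M = 3^2 mod 257 = 9
Delta = (3 - 1) * 9 mod 257 = 18
New hash = (230 + 18) mod 257 = 248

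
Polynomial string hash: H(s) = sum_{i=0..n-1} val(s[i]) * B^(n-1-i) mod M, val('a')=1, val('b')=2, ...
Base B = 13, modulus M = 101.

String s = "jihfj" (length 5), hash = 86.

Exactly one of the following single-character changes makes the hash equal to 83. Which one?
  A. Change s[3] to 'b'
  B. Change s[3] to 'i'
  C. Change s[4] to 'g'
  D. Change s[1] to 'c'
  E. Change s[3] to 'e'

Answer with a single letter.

Answer: C

Derivation:
Option A: s[3]='f'->'b', delta=(2-6)*13^1 mod 101 = 49, hash=86+49 mod 101 = 34
Option B: s[3]='f'->'i', delta=(9-6)*13^1 mod 101 = 39, hash=86+39 mod 101 = 24
Option C: s[4]='j'->'g', delta=(7-10)*13^0 mod 101 = 98, hash=86+98 mod 101 = 83 <-- target
Option D: s[1]='i'->'c', delta=(3-9)*13^3 mod 101 = 49, hash=86+49 mod 101 = 34
Option E: s[3]='f'->'e', delta=(5-6)*13^1 mod 101 = 88, hash=86+88 mod 101 = 73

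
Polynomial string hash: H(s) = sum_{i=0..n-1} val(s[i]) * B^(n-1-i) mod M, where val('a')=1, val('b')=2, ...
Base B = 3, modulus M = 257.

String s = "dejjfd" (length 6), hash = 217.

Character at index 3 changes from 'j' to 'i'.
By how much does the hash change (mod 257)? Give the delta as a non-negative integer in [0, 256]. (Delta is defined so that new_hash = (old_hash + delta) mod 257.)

Delta formula: (val(new) - val(old)) * B^(n-1-k) mod M
  val('i') - val('j') = 9 - 10 = -1
  B^(n-1-k) = 3^2 mod 257 = 9
  Delta = -1 * 9 mod 257 = 248

Answer: 248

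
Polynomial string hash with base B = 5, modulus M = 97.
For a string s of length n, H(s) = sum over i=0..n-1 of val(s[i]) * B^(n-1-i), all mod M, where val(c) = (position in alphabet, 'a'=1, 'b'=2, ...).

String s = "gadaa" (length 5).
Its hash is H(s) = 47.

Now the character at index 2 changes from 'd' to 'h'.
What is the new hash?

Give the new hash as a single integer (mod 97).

Answer: 50

Derivation:
val('d') = 4, val('h') = 8
Position k = 2, exponent = n-1-k = 2
B^2 mod M = 5^2 mod 97 = 25
Delta = (8 - 4) * 25 mod 97 = 3
New hash = (47 + 3) mod 97 = 50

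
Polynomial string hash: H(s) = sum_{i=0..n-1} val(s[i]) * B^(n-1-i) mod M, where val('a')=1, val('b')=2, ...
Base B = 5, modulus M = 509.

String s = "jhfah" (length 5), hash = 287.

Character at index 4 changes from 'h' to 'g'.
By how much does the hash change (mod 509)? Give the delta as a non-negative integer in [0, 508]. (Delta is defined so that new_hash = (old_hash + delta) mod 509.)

Delta formula: (val(new) - val(old)) * B^(n-1-k) mod M
  val('g') - val('h') = 7 - 8 = -1
  B^(n-1-k) = 5^0 mod 509 = 1
  Delta = -1 * 1 mod 509 = 508

Answer: 508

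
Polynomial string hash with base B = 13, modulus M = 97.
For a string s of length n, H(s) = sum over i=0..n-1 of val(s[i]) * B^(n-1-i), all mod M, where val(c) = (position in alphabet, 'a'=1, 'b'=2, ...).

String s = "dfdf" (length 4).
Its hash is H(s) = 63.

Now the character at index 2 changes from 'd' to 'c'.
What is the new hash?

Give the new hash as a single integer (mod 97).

Answer: 50

Derivation:
val('d') = 4, val('c') = 3
Position k = 2, exponent = n-1-k = 1
B^1 mod M = 13^1 mod 97 = 13
Delta = (3 - 4) * 13 mod 97 = 84
New hash = (63 + 84) mod 97 = 50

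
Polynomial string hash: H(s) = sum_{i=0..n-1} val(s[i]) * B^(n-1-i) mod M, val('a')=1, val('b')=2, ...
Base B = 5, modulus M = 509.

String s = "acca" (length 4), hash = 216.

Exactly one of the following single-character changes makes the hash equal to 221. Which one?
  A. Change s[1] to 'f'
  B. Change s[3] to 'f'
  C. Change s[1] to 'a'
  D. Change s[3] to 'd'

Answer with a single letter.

Answer: B

Derivation:
Option A: s[1]='c'->'f', delta=(6-3)*5^2 mod 509 = 75, hash=216+75 mod 509 = 291
Option B: s[3]='a'->'f', delta=(6-1)*5^0 mod 509 = 5, hash=216+5 mod 509 = 221 <-- target
Option C: s[1]='c'->'a', delta=(1-3)*5^2 mod 509 = 459, hash=216+459 mod 509 = 166
Option D: s[3]='a'->'d', delta=(4-1)*5^0 mod 509 = 3, hash=216+3 mod 509 = 219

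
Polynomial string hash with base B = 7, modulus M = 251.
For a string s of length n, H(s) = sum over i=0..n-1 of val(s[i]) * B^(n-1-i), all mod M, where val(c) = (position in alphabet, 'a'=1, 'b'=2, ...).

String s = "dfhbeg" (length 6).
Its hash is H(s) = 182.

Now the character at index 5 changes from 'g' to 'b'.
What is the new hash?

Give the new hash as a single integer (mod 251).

val('g') = 7, val('b') = 2
Position k = 5, exponent = n-1-k = 0
B^0 mod M = 7^0 mod 251 = 1
Delta = (2 - 7) * 1 mod 251 = 246
New hash = (182 + 246) mod 251 = 177

Answer: 177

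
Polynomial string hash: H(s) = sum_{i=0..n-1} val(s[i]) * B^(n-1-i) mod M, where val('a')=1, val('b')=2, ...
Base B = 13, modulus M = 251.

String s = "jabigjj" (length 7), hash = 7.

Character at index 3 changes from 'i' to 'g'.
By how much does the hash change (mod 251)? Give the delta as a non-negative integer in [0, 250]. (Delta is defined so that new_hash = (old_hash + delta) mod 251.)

Answer: 124

Derivation:
Delta formula: (val(new) - val(old)) * B^(n-1-k) mod M
  val('g') - val('i') = 7 - 9 = -2
  B^(n-1-k) = 13^3 mod 251 = 189
  Delta = -2 * 189 mod 251 = 124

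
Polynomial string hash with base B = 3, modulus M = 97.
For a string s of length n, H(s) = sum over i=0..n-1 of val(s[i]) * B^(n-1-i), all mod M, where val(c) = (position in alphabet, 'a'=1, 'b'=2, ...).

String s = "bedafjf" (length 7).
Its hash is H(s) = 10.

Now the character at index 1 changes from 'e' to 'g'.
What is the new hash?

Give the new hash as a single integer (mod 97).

val('e') = 5, val('g') = 7
Position k = 1, exponent = n-1-k = 5
B^5 mod M = 3^5 mod 97 = 49
Delta = (7 - 5) * 49 mod 97 = 1
New hash = (10 + 1) mod 97 = 11

Answer: 11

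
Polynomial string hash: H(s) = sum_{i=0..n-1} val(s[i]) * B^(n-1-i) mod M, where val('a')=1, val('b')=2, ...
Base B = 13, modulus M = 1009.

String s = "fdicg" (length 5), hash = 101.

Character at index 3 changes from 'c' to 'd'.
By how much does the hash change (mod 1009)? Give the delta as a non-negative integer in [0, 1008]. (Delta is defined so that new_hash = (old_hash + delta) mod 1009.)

Answer: 13

Derivation:
Delta formula: (val(new) - val(old)) * B^(n-1-k) mod M
  val('d') - val('c') = 4 - 3 = 1
  B^(n-1-k) = 13^1 mod 1009 = 13
  Delta = 1 * 13 mod 1009 = 13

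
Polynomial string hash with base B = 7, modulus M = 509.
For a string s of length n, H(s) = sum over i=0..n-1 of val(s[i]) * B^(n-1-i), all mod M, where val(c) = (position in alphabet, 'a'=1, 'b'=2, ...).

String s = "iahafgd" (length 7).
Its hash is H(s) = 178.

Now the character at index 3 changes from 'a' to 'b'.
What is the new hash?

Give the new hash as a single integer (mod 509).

Answer: 12

Derivation:
val('a') = 1, val('b') = 2
Position k = 3, exponent = n-1-k = 3
B^3 mod M = 7^3 mod 509 = 343
Delta = (2 - 1) * 343 mod 509 = 343
New hash = (178 + 343) mod 509 = 12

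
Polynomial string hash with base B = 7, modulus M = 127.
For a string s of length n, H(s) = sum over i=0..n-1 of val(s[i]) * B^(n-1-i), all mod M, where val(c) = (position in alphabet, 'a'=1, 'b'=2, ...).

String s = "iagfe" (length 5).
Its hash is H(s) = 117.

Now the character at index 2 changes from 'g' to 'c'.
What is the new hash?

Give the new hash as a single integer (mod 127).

Answer: 48

Derivation:
val('g') = 7, val('c') = 3
Position k = 2, exponent = n-1-k = 2
B^2 mod M = 7^2 mod 127 = 49
Delta = (3 - 7) * 49 mod 127 = 58
New hash = (117 + 58) mod 127 = 48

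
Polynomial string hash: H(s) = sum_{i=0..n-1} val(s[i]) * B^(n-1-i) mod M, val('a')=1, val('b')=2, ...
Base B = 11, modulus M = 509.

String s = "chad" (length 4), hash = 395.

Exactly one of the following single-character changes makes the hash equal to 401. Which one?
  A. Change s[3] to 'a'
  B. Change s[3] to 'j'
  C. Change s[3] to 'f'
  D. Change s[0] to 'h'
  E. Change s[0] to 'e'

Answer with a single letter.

Answer: B

Derivation:
Option A: s[3]='d'->'a', delta=(1-4)*11^0 mod 509 = 506, hash=395+506 mod 509 = 392
Option B: s[3]='d'->'j', delta=(10-4)*11^0 mod 509 = 6, hash=395+6 mod 509 = 401 <-- target
Option C: s[3]='d'->'f', delta=(6-4)*11^0 mod 509 = 2, hash=395+2 mod 509 = 397
Option D: s[0]='c'->'h', delta=(8-3)*11^3 mod 509 = 38, hash=395+38 mod 509 = 433
Option E: s[0]='c'->'e', delta=(5-3)*11^3 mod 509 = 117, hash=395+117 mod 509 = 3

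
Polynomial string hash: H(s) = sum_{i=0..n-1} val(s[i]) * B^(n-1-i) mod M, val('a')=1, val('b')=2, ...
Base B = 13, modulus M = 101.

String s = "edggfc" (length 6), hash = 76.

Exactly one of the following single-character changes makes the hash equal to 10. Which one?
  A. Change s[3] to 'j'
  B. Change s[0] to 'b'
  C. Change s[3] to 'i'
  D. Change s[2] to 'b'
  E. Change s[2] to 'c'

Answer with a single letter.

Answer: C

Derivation:
Option A: s[3]='g'->'j', delta=(10-7)*13^2 mod 101 = 2, hash=76+2 mod 101 = 78
Option B: s[0]='e'->'b', delta=(2-5)*13^5 mod 101 = 50, hash=76+50 mod 101 = 25
Option C: s[3]='g'->'i', delta=(9-7)*13^2 mod 101 = 35, hash=76+35 mod 101 = 10 <-- target
Option D: s[2]='g'->'b', delta=(2-7)*13^3 mod 101 = 24, hash=76+24 mod 101 = 100
Option E: s[2]='g'->'c', delta=(3-7)*13^3 mod 101 = 100, hash=76+100 mod 101 = 75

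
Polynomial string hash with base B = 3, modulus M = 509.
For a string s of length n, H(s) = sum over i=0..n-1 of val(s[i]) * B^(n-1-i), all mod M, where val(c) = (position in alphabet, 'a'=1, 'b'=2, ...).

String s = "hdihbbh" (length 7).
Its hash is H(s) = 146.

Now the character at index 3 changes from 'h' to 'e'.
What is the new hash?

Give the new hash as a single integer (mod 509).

Answer: 65

Derivation:
val('h') = 8, val('e') = 5
Position k = 3, exponent = n-1-k = 3
B^3 mod M = 3^3 mod 509 = 27
Delta = (5 - 8) * 27 mod 509 = 428
New hash = (146 + 428) mod 509 = 65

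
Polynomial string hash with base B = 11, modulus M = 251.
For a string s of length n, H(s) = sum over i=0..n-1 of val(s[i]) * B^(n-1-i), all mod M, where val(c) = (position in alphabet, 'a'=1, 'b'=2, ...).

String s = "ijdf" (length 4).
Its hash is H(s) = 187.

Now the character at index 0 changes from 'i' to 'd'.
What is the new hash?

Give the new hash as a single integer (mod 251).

Answer: 58

Derivation:
val('i') = 9, val('d') = 4
Position k = 0, exponent = n-1-k = 3
B^3 mod M = 11^3 mod 251 = 76
Delta = (4 - 9) * 76 mod 251 = 122
New hash = (187 + 122) mod 251 = 58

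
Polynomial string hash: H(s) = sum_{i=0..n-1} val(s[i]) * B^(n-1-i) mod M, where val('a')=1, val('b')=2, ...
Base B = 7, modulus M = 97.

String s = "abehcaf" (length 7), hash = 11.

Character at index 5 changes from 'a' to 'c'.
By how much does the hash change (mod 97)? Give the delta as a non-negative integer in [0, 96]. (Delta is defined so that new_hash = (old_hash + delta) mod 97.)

Delta formula: (val(new) - val(old)) * B^(n-1-k) mod M
  val('c') - val('a') = 3 - 1 = 2
  B^(n-1-k) = 7^1 mod 97 = 7
  Delta = 2 * 7 mod 97 = 14

Answer: 14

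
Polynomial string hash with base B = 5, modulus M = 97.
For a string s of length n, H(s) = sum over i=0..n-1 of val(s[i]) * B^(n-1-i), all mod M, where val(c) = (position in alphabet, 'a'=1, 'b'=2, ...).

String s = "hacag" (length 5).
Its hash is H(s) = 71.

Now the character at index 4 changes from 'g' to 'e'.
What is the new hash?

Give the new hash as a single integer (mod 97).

Answer: 69

Derivation:
val('g') = 7, val('e') = 5
Position k = 4, exponent = n-1-k = 0
B^0 mod M = 5^0 mod 97 = 1
Delta = (5 - 7) * 1 mod 97 = 95
New hash = (71 + 95) mod 97 = 69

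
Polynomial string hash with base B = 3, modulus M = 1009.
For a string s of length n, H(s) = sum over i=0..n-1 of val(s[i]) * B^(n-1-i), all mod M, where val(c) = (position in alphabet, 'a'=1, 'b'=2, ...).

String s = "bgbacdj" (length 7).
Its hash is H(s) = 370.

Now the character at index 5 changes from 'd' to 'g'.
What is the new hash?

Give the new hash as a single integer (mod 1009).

val('d') = 4, val('g') = 7
Position k = 5, exponent = n-1-k = 1
B^1 mod M = 3^1 mod 1009 = 3
Delta = (7 - 4) * 3 mod 1009 = 9
New hash = (370 + 9) mod 1009 = 379

Answer: 379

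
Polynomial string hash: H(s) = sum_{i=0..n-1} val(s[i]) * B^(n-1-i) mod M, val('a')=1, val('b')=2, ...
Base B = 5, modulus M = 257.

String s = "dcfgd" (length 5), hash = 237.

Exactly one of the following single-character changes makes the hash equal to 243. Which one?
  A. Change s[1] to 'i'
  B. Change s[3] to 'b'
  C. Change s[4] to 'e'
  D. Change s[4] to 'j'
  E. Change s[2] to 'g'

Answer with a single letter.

Option A: s[1]='c'->'i', delta=(9-3)*5^3 mod 257 = 236, hash=237+236 mod 257 = 216
Option B: s[3]='g'->'b', delta=(2-7)*5^1 mod 257 = 232, hash=237+232 mod 257 = 212
Option C: s[4]='d'->'e', delta=(5-4)*5^0 mod 257 = 1, hash=237+1 mod 257 = 238
Option D: s[4]='d'->'j', delta=(10-4)*5^0 mod 257 = 6, hash=237+6 mod 257 = 243 <-- target
Option E: s[2]='f'->'g', delta=(7-6)*5^2 mod 257 = 25, hash=237+25 mod 257 = 5

Answer: D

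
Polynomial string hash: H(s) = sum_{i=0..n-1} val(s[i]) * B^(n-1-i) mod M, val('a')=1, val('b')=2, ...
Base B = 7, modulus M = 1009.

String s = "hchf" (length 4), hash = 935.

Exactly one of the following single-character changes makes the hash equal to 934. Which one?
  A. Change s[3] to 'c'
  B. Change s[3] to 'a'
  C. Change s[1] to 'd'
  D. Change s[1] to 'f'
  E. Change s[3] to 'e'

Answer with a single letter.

Answer: E

Derivation:
Option A: s[3]='f'->'c', delta=(3-6)*7^0 mod 1009 = 1006, hash=935+1006 mod 1009 = 932
Option B: s[3]='f'->'a', delta=(1-6)*7^0 mod 1009 = 1004, hash=935+1004 mod 1009 = 930
Option C: s[1]='c'->'d', delta=(4-3)*7^2 mod 1009 = 49, hash=935+49 mod 1009 = 984
Option D: s[1]='c'->'f', delta=(6-3)*7^2 mod 1009 = 147, hash=935+147 mod 1009 = 73
Option E: s[3]='f'->'e', delta=(5-6)*7^0 mod 1009 = 1008, hash=935+1008 mod 1009 = 934 <-- target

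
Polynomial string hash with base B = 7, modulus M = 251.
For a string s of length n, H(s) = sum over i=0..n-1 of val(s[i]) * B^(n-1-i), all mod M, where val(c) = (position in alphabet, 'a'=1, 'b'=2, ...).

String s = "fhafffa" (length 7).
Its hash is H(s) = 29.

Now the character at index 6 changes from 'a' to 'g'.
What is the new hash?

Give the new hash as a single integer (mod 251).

Answer: 35

Derivation:
val('a') = 1, val('g') = 7
Position k = 6, exponent = n-1-k = 0
B^0 mod M = 7^0 mod 251 = 1
Delta = (7 - 1) * 1 mod 251 = 6
New hash = (29 + 6) mod 251 = 35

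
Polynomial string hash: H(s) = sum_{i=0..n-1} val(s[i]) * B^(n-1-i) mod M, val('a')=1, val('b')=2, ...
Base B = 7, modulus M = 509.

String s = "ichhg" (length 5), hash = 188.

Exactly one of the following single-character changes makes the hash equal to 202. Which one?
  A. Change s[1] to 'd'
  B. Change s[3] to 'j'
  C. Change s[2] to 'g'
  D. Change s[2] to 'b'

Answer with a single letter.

Option A: s[1]='c'->'d', delta=(4-3)*7^3 mod 509 = 343, hash=188+343 mod 509 = 22
Option B: s[3]='h'->'j', delta=(10-8)*7^1 mod 509 = 14, hash=188+14 mod 509 = 202 <-- target
Option C: s[2]='h'->'g', delta=(7-8)*7^2 mod 509 = 460, hash=188+460 mod 509 = 139
Option D: s[2]='h'->'b', delta=(2-8)*7^2 mod 509 = 215, hash=188+215 mod 509 = 403

Answer: B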